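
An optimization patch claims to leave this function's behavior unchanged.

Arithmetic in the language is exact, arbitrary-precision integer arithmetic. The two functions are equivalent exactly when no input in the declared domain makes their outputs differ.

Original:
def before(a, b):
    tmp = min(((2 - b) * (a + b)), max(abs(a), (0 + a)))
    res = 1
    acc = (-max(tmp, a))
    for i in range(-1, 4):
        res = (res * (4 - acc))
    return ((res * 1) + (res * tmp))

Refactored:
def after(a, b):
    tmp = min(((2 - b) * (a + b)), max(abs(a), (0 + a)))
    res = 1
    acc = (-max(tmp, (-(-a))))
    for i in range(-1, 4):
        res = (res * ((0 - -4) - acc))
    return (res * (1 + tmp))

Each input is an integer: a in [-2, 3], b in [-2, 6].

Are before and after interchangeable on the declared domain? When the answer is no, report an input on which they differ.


This is a faithful refactor — arithmetic usage differs; and constant usage differs, but the computed results match everywhere.
One worked example (a=2, b=-1) — before: tmp becomes 2; next res becomes 1; next acc becomes -2; next at i=-1:; next res becomes 6; next at i=0:; next res becomes 36; next at i=1:; next res becomes 216; next at i=2:; next res becomes 1296; next at i=3:; next res becomes 7776; next final value 23328; after: tmp becomes 2; next res becomes 1; next acc becomes -2; next at i=-1:; next res becomes 6; next at i=0:; next res becomes 36; next at i=1:; next res becomes 216; next at i=2:; next res becomes 1296; next at i=3:; next res becomes 7776; next final value 23328; agreement on 23328.
Every one of the 54 inputs gives matching results.
verdict: equivalent


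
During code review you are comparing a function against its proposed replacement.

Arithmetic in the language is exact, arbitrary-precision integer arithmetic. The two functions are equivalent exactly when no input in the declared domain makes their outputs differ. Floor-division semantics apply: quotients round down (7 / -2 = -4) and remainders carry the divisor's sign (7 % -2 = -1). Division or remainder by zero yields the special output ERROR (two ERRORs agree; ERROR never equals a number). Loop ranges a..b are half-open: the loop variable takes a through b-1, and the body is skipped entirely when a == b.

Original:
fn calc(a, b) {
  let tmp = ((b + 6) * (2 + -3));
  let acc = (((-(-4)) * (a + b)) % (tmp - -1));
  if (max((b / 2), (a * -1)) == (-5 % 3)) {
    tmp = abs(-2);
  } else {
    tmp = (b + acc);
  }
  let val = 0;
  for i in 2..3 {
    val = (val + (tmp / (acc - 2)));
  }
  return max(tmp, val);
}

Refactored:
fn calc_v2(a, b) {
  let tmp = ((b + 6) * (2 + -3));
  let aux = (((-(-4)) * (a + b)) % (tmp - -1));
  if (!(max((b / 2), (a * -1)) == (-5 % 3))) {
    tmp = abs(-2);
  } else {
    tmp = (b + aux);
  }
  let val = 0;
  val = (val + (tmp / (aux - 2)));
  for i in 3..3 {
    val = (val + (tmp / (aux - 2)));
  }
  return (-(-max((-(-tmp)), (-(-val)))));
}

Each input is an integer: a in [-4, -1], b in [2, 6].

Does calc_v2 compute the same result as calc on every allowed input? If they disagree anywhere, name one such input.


Take a=-4, b=2.
calc: tmp := -8 | acc := -1 | (max((b / 2), (a * -1)) == (-5 % 3)): false | tmp := 1 | val := 0 | iter i=2: | val := -1 | result 1
calc_v2: tmp := -8 | aux := -1 | (!(max((b / 2), (a * -1)) == (-5 % 3))): true | tmp := 2 | val := 0 | val := -1 | loop over i: empty range | result 2
1 vs 2 — the two versions disagree here.
verdict: not equivalent; witness: a=-4, b=2


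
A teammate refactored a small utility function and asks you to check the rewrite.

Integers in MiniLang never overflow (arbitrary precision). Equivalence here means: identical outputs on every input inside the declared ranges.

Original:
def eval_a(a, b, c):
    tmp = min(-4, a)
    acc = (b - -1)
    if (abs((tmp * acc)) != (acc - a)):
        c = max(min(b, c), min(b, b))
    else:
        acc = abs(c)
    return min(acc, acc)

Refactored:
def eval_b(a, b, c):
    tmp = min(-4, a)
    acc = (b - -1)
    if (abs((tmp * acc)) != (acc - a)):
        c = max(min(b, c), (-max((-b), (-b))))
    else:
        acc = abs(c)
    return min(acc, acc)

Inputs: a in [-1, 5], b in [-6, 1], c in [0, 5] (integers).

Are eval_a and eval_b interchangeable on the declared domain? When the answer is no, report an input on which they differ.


The two are interchangeable: min/max/abs usage differs, and every declared input agrees.
Spot check at a=3, b=-3, c=2 — eval_a: tmp=-4, then acc=-2, then (abs((tmp * acc)) != (acc - a)) is true, then c=-3, then returns -2. eval_b: tmp=-4, then acc=-2, then (abs((tmp * acc)) != (acc - a)) is true, then c=-3, then returns -2. Both give -2.
Checked all 336 inputs in the declared domain: the outputs agree on every one.
verdict: equivalent


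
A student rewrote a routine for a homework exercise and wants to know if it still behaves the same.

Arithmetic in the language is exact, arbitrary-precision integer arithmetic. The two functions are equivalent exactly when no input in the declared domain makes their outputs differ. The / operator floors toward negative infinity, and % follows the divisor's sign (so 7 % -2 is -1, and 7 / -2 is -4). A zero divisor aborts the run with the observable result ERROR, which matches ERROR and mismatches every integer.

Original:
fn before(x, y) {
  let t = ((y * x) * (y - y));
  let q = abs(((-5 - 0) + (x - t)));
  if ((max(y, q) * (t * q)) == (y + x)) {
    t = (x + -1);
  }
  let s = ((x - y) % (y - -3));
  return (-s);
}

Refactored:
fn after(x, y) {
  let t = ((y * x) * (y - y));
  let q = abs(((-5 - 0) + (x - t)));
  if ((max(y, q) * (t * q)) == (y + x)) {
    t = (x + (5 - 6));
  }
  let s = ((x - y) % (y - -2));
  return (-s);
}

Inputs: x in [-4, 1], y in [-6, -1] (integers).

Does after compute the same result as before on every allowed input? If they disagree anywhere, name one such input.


There is a counterexample at x=-4, y=-6: 1 on one side, 2 on the other.
before: t becomes 0; next q becomes 9; next ((max(y, q) * (t * q)) == (y + x)) evaluates to false; next s becomes -1; next final value 1
after: t becomes 0; next q becomes 9; next ((max(y, q) * (t * q)) == (y + x)) evaluates to false; next s becomes -2; next final value 2
verdict: not equivalent; witness: x=-4, y=-6


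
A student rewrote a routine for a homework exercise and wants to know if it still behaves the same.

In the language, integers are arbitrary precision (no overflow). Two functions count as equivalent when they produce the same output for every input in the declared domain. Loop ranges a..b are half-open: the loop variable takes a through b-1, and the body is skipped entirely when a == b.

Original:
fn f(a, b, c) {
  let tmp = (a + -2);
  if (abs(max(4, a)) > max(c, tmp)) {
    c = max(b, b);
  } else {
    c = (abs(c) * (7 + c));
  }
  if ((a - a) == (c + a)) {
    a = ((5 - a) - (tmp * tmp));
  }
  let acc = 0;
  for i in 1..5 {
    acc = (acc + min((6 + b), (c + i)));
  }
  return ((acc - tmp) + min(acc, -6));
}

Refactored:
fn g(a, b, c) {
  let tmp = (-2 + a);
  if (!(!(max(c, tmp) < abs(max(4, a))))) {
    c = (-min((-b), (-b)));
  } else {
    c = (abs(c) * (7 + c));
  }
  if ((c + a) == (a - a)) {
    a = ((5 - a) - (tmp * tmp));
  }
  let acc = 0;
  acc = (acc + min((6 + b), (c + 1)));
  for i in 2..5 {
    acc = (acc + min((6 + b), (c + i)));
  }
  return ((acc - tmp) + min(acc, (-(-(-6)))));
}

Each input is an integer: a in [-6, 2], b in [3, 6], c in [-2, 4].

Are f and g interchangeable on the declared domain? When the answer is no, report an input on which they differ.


Reading the diff, among the changes: boolean connective usage differs, plus constant usage differs, plus comparison usage differs, plus loop structure differs, plus arithmetic usage differs, plus min/max/abs usage differs, plus statement counts differ.
Spot check at a=-1, b=5, c=3 — f: tmp = -3; (abs(max(4, a)) > max(c, tmp)) -> true; c = 5; ((a - a) == (c + a)) -> false; acc = 0; [i=1]; acc = 6; [i=2]; acc = 13; [i=3]; acc = 21; [i=4]; acc = 30; return 27. g: tmp = -3; (!(!(max(c, tmp) < abs(max(4, a))))) -> true; c = 5; ((c + a) == (a - a)) -> false; acc = 0; acc = 6; [i=2]; acc = 13; [i=3]; acc = 21; [i=4]; acc = 30; return 27. Both give 27.
An exhaustive pass over the 252 declared inputs shows identical outputs.
verdict: equivalent


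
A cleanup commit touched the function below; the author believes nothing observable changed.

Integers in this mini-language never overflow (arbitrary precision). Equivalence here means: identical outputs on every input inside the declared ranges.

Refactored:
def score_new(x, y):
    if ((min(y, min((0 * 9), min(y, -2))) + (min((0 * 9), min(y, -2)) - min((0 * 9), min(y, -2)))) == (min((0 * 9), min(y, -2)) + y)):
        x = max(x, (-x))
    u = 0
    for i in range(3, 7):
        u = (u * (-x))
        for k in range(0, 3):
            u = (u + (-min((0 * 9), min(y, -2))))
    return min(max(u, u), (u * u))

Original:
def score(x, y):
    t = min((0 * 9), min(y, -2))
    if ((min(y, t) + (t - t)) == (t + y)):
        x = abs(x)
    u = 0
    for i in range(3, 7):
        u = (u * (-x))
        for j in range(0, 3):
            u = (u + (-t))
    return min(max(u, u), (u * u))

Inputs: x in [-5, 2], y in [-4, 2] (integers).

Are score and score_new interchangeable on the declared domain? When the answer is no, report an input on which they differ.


Side by side, the visible changes include: arithmetic usage differs, and constant usage differs, and statement counts differ, and min/max/abs usage differs, and local variable names differ.
Spot check at x=0, y=-4 — score: t = -4; ((min(y, t) + (t - t)) == (t + y)) -> false; u = 0; [i=3]; u = 0; [j=0]; u = 4; [j=1]; u = 8; [j=2]; u = 12; [i=4]; u = 0; [j=0]; u = 4; [j=1]; u = 8; [j=2]; u = 12; [i=5]; u = 0; [j=0]; u = 4; [j=1]; u = 8; [j=2]; u = 12; [i=6]; u = 0; [j=0]; u = 4; [j=1]; u = 8; [j=2]; u = 12; return 12. score_new: ((min(y, min((0 * 9), min(y, -2))) + (min((0 * 9), min(y, -2)) - min((0 * 9), min(y, -2)))) == (min((0 * 9), min(y, -2)) + y)) -> false; u = 0; [i=3]; u = 0; [k=0]; u = 4; [k=1]; u = 8; [k=2]; u = 12; [i=4]; u = 0; [k=0]; u = 4; [k=1]; u = 8; [k=2]; u = 12; [i=5]; u = 0; [k=0]; u = 4; [k=1]; u = 8; [k=2]; u = 12; [i=6]; u = 0; [k=0]; u = 4; [k=1]; u = 8; [k=2]; u = 12; return 12. Both give 12.
Across all 56 domain points the two functions coincide.
verdict: equivalent


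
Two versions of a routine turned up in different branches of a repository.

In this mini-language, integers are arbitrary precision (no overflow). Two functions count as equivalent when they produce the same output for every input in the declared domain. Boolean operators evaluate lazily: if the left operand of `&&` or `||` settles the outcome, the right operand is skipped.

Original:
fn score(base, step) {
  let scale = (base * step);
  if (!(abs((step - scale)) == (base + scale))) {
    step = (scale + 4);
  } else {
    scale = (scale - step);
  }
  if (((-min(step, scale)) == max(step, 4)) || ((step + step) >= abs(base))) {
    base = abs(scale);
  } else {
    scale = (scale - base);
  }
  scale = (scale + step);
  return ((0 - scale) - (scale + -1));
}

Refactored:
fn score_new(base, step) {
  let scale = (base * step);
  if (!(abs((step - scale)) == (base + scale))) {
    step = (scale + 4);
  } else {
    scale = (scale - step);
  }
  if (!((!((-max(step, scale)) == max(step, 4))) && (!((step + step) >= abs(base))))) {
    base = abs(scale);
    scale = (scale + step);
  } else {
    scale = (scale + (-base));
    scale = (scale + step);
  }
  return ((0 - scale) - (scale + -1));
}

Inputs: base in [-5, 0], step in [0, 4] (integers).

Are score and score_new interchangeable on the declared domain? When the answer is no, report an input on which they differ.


There is a counterexample at base=-4, step=1: 9 on one side, 1 on the other.
score: scale = -4; (!(abs((step - scale)) == (base + scale))) -> true; step = 0; (((-min(step, scale)) == max(step, 4)) || ((step + step) >= abs(base))) -> true; base = 4; scale = -4; return 9
score_new: scale = -4; (!(abs((step - scale)) == (base + scale))) -> true; step = 0; (!((!((-max(step, scale)) == max(step, 4))) && (!((step + step) >= abs(base))))) -> false; scale = 0; scale = 0; return 1
verdict: not equivalent; witness: base=-4, step=1


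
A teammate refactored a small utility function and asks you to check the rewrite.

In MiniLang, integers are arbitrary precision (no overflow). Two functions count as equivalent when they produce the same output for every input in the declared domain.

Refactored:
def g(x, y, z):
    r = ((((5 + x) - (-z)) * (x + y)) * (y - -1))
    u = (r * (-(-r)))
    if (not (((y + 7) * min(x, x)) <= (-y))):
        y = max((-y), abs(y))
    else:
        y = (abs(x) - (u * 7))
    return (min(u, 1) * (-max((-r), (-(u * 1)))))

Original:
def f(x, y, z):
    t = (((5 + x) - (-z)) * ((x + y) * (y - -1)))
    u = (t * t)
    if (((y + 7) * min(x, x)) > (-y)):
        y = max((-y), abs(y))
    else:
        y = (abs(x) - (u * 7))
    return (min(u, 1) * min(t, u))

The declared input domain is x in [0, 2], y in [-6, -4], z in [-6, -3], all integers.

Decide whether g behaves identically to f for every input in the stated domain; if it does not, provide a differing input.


Comparing the listings, the differences include: local variable names differ, plus min/max/abs usage differs, plus boolean connective usage differs, plus constant usage differs, plus comparison usage differs, plus arithmetic usage differs.
Tracing x=2, y=-6, z=-3: f: t=80, then u=6400, then (((y + 7) * min(x, x)) > (-y)) is false, then y=-44798, then returns 80 | g: r=80, then u=6400, then (not (((y + 7) * min(x, x)) <= (-y))) is false, then y=-44798, then returns 80 — matching result 80.
An exhaustive pass over the 36 declared inputs shows identical outputs.
verdict: equivalent


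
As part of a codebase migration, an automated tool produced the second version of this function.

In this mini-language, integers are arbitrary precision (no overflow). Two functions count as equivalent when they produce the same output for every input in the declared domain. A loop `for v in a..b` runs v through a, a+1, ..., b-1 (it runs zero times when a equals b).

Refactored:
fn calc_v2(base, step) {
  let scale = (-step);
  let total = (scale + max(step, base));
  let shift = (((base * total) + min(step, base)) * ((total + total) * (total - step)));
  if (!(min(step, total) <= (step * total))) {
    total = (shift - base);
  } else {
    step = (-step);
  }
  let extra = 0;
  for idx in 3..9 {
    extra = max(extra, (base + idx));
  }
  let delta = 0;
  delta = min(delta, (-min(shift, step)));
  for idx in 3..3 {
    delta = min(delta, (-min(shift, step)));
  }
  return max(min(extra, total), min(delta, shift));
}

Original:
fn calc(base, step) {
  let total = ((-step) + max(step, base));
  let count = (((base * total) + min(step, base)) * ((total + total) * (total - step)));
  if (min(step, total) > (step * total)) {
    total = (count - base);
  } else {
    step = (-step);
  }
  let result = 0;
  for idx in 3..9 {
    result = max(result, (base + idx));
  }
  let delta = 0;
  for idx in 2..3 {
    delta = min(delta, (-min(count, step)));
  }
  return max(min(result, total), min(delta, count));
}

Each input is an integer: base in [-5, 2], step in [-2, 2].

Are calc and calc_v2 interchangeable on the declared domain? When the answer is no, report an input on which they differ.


Comparing the listings, the differences include: comparison usage differs, min/max/abs usage differs, boolean connective usage differs, local variable names differ, statement counts differ, loop structure differs.
Tracing base=-5, step=0: calc: total = 0; count = 0; (min(step, total) > (step * total)) -> false; step = 0; result = 0; [idx=3]; result = 0; [idx=4]; result = 0; [idx=5]; result = 0; [idx=6]; result = 1; [idx=7]; result = 2; [idx=8]; result = 3; delta = 0; [idx=2]; delta = 0; return 0 | calc_v2: scale = 0; total = 0; shift = 0; (!(min(step, total) <= (step * total))) -> false; step = 0; extra = 0; [idx=3]; extra = 0; [idx=4]; extra = 0; [idx=5]; extra = 0; [idx=6]; extra = 1; [idx=7]; extra = 2; [idx=8]; extra = 3; delta = 0; delta = 0; the idx loop: no iterations; return 0 — matching result 0.
Across all 40 domain points the two functions coincide.
verdict: equivalent


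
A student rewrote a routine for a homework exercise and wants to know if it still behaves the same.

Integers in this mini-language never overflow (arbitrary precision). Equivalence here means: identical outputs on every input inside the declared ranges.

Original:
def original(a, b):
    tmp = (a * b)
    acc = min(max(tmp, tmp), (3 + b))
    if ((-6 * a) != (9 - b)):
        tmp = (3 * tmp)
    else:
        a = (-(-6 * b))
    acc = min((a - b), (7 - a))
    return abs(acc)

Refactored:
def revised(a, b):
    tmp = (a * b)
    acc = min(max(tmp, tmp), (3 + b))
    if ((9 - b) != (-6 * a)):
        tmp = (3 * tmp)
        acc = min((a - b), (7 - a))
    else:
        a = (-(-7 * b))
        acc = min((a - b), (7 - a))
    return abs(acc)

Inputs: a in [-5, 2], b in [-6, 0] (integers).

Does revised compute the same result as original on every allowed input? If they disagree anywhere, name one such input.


On input a=-2, b=-3, original returns 15 while revised returns 18.
verdict: not equivalent; witness: a=-2, b=-3


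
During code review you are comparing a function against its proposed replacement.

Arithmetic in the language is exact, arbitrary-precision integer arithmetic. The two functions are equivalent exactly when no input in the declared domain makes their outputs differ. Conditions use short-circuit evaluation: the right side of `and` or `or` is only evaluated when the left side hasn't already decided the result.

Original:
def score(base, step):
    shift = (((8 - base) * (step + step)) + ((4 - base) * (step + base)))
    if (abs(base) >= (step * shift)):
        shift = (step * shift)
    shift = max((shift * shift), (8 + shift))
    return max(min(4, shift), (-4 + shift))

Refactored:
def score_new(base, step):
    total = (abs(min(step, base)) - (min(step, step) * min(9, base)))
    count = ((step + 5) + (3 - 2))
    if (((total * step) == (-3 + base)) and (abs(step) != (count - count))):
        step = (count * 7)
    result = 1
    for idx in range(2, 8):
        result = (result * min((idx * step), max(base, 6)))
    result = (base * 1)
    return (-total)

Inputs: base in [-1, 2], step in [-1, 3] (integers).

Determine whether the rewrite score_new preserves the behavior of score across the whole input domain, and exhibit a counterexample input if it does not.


Consider the input base=-1, step=-1.
score: shift=-28, then (abs(base) >= (step * shift)) is false, then shift=784, then returns 780
score_new: total=0, then count=5, then (((total * step) == (-3 + base)) and (abs(step) != (count - count))) is false, then result=1, then (idx=2), then result=-2, then (idx=3), then result=6, then (idx=4), then result=-24, then (idx=5), then result=120, then (idx=6), then result=-720, then (idx=7), then result=5040, then result=-1, then returns 0
780 against 0: the behavior changed.
verdict: not equivalent; witness: base=-1, step=-1


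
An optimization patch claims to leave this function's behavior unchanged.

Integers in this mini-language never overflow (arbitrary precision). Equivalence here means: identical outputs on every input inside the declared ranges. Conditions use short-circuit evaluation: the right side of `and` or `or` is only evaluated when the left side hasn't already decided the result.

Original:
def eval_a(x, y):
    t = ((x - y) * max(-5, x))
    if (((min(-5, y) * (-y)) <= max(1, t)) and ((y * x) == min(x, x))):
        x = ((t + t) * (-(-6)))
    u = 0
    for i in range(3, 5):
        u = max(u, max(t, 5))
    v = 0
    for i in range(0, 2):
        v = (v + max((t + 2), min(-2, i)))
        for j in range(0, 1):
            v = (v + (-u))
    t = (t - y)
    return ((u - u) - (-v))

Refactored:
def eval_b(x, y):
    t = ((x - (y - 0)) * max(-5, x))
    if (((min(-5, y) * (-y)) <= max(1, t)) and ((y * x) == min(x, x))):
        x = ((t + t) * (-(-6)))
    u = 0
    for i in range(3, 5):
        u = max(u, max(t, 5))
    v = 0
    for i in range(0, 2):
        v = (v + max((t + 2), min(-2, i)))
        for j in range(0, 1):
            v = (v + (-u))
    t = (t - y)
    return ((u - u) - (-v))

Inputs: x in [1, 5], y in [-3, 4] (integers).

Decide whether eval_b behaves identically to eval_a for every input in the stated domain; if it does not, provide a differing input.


Side by side, the visible changes include: constant usage differs; also arithmetic usage differs.
As a probe, take x=1, y=2: eval_a runs t becomes -1; next (((min(-5, y) * (-y)) <= max(1, t)) and ((y * x) == min(x, x))) evaluates to false; next u becomes 0; next at i=3:; next u becomes 5; next at i=4:; next u becomes 5; next v becomes 0; next at i=0:; next v becomes 1; next at j=0:; next v becomes -4; next at i=1:; next v becomes -3; next at j=0:; next v becomes -8; next t becomes -3; next final value -8; eval_b runs t becomes -1; next (((min(-5, y) * (-y)) <= max(1, t)) and ((y * x) == min(x, x))) evaluates to false; next u becomes 0; next at i=3:; next u becomes 5; next at i=4:; next u becomes 5; next v becomes 0; next at i=0:; next v becomes 1; next at j=0:; next v becomes -4; next at i=1:; next v becomes -3; next at j=0:; next v becomes -8; next t becomes -3; next final value -8; both end at -8.
An exhaustive pass over the 40 declared inputs shows identical outputs.
verdict: equivalent


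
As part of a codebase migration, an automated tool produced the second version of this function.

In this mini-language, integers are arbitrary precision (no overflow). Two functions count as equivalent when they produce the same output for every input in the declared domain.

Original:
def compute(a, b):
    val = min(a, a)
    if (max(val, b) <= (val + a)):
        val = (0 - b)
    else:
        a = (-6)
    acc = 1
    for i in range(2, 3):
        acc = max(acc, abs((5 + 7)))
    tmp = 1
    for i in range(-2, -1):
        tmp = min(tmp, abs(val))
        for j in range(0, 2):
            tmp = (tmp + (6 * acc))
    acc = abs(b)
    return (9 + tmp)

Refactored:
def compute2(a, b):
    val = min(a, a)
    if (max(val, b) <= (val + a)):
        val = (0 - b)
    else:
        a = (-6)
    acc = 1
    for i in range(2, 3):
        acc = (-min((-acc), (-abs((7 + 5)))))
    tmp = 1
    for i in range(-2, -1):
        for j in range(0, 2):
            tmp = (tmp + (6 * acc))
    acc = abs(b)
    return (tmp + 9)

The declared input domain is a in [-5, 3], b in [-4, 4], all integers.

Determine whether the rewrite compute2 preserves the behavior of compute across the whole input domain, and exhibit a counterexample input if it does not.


There is a counterexample at a=0, b=0: 153 on one side, 154 on the other.
compute: val=0, then (max(val, b) <= (val + a)) is true, then val=0, then acc=1, then (i=2), then acc=12, then tmp=1, then (i=-2), then tmp=0, then (j=0), then tmp=72, then (j=1), then tmp=144, then acc=0, then returns 153
compute2: val=0, then (max(val, b) <= (val + a)) is true, then val=0, then acc=1, then (i=2), then acc=12, then tmp=1, then (i=-2), then (j=0), then tmp=73, then (j=1), then tmp=145, then acc=0, then returns 154
verdict: not equivalent; witness: a=0, b=0


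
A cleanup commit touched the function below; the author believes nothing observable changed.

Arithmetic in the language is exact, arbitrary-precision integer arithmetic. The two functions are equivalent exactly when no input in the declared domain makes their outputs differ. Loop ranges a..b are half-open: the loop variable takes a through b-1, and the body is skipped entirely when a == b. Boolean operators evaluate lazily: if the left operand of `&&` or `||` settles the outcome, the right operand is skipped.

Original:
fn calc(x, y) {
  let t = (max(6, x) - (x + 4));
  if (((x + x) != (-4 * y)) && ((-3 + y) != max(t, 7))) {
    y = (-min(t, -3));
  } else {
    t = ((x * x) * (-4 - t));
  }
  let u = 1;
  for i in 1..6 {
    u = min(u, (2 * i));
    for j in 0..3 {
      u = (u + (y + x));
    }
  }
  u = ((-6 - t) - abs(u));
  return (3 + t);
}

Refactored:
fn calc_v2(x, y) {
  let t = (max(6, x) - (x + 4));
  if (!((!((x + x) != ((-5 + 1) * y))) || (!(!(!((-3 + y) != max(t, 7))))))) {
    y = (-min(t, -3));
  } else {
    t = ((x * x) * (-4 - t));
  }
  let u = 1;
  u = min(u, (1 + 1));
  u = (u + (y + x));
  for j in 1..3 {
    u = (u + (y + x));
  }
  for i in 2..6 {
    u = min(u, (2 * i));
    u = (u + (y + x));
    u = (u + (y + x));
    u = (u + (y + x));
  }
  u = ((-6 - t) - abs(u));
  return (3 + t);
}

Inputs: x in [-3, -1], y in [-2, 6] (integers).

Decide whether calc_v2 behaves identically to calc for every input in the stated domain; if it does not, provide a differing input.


The two are interchangeable: boolean connective usage differs; constant usage differs; min/max/abs usage differs; arithmetic usage differs; loop structure differs; statement counts differ, and every declared input agrees.
As a probe, take x=-1, y=6: calc runs t := 3 | (((x + x) != (-4 * y)) && ((-3 + y) != max(t, 7))): true | y := 3 | u := 1 | iter i=1: | u := 1 | iter j=0: | u := 3 | iter j=1: | u := 5 | iter j=2: | u := 7 | iter i=2: | u := 4 | iter j=0: | u := 6 | iter j=1: | u := 8 | iter j=2: | u := 10 | iter i=3: | u := 6 | iter j=0: | u := 8 | iter j=1: | u := 10 | iter j=2: | u := 12 | iter i=4: | u := 8 | iter j=0: | u := 10 | iter j=1: | u := 12 | iter j=2: | u := 14 | iter i=5: | u := 10 | iter j=0: | u := 12 | iter j=1: | u := 14 | iter j=2: | u := 16 | u := -25 | result 6; calc_v2 runs t := 3 | (!((!((x + x) != ((-5 + 1) * y))) || (!(!(!((-3 + y) != max(t, 7))))))): true | y := 3 | u := 1 | u := 1 | u := 3 | iter j=1: | u := 5 | iter j=2: | u := 7 | iter i=2: | u := 4 | u := 6 | u := 8 | u := 10 | iter i=3: | u := 6 | u := 8 | u := 10 | u := 12 | iter i=4: | u := 8 | u := 10 | u := 12 | u := 14 | iter i=5: | u := 10 | u := 12 | u := 14 | u := 16 | u := -25 | result 6; both end at 6.
Every one of the 27 inputs gives matching results.
verdict: equivalent


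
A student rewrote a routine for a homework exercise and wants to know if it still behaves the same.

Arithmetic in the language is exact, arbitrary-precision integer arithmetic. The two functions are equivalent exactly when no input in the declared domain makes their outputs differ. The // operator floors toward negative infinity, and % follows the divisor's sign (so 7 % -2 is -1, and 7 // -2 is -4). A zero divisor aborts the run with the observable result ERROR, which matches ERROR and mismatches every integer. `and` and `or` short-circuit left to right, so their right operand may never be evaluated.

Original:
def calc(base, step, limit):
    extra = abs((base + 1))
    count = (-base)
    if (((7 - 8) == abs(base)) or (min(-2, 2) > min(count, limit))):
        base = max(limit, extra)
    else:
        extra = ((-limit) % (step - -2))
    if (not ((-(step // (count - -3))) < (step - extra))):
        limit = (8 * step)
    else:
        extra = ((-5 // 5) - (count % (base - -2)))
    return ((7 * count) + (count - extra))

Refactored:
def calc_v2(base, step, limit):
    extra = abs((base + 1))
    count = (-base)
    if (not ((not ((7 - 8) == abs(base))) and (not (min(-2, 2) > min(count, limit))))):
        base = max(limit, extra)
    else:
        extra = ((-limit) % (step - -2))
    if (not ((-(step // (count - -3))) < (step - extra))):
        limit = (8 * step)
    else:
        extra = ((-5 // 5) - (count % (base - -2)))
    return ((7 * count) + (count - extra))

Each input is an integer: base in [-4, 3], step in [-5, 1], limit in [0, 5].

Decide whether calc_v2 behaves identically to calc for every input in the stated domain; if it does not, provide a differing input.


The two are interchangeable: boolean connective usage differs, and every declared input agrees.
As a probe, take base=-4, step=-1, limit=1: calc runs extra becomes 3; next count becomes 4; next (((7 - 8) == abs(base)) or (min(-2, 2) > min(count, limit))) evaluates to false; next extra becomes 0; next (not ((-(step // (count - -3))) < (step - extra))) evaluates to true; next limit becomes -8; next final value 32; calc_v2 runs extra becomes 3; next count becomes 4; next (not ((not ((7 - 8) == abs(base))) and (not (min(-2, 2) > min(count, limit))))) evaluates to false; next extra becomes 0; next (not ((-(step // (count - -3))) < (step - extra))) evaluates to true; next limit becomes -8; next final value 32; both end at 32.
Checked all 336 inputs in the declared domain: the outputs agree on every one.
verdict: equivalent


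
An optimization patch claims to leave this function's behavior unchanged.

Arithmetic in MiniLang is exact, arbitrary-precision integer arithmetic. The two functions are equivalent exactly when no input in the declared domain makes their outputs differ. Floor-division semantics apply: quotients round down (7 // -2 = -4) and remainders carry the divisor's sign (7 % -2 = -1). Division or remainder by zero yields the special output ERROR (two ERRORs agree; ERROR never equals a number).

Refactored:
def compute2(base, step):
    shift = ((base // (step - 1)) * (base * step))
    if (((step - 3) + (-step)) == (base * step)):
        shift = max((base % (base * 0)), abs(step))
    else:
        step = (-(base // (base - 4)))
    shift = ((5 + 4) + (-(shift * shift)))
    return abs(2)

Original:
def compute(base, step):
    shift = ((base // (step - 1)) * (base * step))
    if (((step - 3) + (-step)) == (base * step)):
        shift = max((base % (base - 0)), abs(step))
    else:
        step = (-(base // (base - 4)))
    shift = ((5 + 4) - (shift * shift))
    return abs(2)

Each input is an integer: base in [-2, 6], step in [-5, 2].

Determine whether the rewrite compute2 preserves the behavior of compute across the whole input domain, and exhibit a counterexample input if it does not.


The rewrite breaks on base=1, step=-3, where the results are 2 and ERROR.
compute: shift becomes 3; next (((step - 3) + (-step)) == (base * step)) evaluates to true; next shift becomes 3; next shift becomes 0; next final value 2
compute2: shift becomes 3; next (((step - 3) + (-step)) == (base * step)) evaluates to true; next hits division by zero so the output is ERROR
verdict: not equivalent; witness: base=1, step=-3


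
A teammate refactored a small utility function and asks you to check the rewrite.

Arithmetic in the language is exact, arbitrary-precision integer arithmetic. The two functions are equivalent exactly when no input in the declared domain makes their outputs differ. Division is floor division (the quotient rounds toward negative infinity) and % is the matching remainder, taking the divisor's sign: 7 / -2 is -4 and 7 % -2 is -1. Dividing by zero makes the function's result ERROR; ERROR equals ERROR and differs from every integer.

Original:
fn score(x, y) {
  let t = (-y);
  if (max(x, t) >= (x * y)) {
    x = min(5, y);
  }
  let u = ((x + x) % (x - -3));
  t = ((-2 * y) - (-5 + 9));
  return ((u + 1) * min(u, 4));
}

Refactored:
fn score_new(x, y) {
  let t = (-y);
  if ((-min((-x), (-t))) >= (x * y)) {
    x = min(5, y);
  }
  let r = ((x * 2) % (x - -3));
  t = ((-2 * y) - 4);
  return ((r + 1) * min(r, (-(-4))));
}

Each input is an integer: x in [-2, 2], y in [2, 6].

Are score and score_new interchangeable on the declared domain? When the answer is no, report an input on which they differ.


Although constant usage differs, arithmetic usage differs, min/max/abs usage differs, local variable names differ, 25/25 inputs agree.
verdict: equivalent


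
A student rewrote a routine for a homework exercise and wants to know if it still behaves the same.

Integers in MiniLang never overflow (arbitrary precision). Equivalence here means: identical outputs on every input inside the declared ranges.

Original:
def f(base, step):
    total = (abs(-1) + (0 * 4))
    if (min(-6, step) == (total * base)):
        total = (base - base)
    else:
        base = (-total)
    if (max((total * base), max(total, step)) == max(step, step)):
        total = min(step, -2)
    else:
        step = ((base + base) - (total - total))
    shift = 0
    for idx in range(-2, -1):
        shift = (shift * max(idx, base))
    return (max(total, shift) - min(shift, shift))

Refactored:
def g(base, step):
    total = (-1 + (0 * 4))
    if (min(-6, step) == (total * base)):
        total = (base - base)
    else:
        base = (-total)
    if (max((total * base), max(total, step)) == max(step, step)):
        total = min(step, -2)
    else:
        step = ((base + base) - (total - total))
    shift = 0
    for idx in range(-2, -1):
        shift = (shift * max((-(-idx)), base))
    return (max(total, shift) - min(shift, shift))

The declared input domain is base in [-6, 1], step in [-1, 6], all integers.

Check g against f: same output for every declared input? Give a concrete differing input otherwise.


These are not equivalent — on base=-5, step=-1 the outputs split (1 vs 0).
f: total := 1 | (min(-6, step) == (total * base)): false | base := -1 | (max((total * base), max(total, step)) == max(step, step)): false | step := -2 | shift := 0 | iter idx=-2: | shift := 0 | result 1
g: total := -1 | (min(-6, step) == (total * base)): false | base := 1 | (max((total * base), max(total, step)) == max(step, step)): true | total := -2 | shift := 0 | iter idx=-2: | shift := 0 | result 0
verdict: not equivalent; witness: base=-5, step=-1


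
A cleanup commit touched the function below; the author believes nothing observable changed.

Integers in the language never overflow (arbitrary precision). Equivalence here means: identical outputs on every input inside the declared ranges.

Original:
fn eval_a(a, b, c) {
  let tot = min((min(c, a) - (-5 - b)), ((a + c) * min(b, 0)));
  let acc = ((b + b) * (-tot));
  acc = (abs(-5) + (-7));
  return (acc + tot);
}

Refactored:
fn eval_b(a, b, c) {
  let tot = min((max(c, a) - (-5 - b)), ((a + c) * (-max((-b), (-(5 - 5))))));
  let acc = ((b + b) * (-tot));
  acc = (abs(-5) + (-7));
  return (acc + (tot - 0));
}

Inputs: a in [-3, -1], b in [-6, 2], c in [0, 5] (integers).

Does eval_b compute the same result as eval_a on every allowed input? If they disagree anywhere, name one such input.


Try a=-3, b=-6, c=0.
eval_a: tot=-4, then acc=-48, then acc=-2, then returns -6
eval_b: tot=-1, then acc=-12, then acc=-2, then returns -3
-6 vs -3 — the two versions disagree here.
verdict: not equivalent; witness: a=-3, b=-6, c=0


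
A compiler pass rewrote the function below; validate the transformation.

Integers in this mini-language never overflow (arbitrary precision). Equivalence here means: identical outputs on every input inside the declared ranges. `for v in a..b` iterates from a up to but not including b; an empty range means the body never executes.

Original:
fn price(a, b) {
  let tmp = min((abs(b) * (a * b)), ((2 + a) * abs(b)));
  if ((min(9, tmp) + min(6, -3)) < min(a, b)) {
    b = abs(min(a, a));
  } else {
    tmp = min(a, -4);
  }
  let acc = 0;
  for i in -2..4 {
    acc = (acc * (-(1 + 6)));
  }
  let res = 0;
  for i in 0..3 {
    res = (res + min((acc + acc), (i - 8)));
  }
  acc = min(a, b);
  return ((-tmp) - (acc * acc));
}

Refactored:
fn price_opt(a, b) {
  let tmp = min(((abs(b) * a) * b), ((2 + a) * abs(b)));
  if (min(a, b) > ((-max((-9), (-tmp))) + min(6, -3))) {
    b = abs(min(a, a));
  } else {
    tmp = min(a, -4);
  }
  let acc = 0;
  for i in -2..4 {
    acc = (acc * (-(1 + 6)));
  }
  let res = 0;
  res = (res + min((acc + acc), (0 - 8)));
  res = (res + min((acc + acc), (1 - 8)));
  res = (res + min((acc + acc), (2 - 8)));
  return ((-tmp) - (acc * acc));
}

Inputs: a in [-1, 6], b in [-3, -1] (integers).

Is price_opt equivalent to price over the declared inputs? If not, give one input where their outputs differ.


The rewrite breaks on a=-1, b=-3, where the results are -5 and 4.
price: tmp := 3 | ((min(9, tmp) + min(6, -3)) < min(a, b)): false | tmp := -4 | acc := 0 | iter i=-2: | acc := 0 | iter i=-1: | acc := 0 | iter i=0: | acc := 0 | iter i=1: | acc := 0 | iter i=2: | acc := 0 | iter i=3: | acc := 0 | res := 0 | iter i=0: | res := -8 | iter i=1: | res := -15 | iter i=2: | res := -21 | acc := -3 | result -5
price_opt: tmp := 3 | (min(a, b) > ((-max((-9), (-tmp))) + min(6, -3))): false | tmp := -4 | acc := 0 | iter i=-2: | acc := 0 | iter i=-1: | acc := 0 | iter i=0: | acc := 0 | iter i=1: | acc := 0 | iter i=2: | acc := 0 | iter i=3: | acc := 0 | res := 0 | res := -8 | res := -15 | res := -21 | result 4
verdict: not equivalent; witness: a=-1, b=-3


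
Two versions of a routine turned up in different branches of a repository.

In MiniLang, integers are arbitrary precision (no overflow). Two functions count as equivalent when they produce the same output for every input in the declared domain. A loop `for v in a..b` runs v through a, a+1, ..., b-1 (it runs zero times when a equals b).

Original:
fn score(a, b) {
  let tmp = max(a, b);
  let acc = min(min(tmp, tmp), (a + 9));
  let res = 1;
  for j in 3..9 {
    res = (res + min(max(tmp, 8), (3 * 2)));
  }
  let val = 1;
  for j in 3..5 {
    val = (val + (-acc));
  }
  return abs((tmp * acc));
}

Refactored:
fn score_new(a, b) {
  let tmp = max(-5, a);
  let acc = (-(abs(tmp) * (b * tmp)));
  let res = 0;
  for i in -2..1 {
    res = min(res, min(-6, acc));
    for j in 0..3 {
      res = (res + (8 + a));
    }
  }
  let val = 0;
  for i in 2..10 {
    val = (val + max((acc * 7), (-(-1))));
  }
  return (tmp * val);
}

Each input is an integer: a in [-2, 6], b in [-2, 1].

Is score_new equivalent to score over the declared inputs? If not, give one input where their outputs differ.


These are not equivalent — on a=-2, b=-2 the outputs split (4 vs -16).
score: tmp = -2; acc = -2; res = 1; [j=3]; res = 7; [j=4]; res = 13; [j=5]; res = 19; [j=6]; res = 25; [j=7]; res = 31; [j=8]; res = 37; val = 1; [j=3]; val = 3; [j=4]; val = 5; return 4
score_new: tmp = -2; acc = -8; res = 0; [i=-2]; res = -8; [j=0]; res = -2; [j=1]; res = 4; [j=2]; res = 10; [i=-1]; res = -8; [j=0]; res = -2; [j=1]; res = 4; [j=2]; res = 10; [i=0]; res = -8; [j=0]; res = -2; [j=1]; res = 4; [j=2]; res = 10; val = 0; [i=2]; val = 1; [i=3]; val = 2; [i=4]; val = 3; [i=5]; val = 4; [i=6]; val = 5; [i=7]; val = 6; [i=8]; val = 7; [i=9]; val = 8; return -16
verdict: not equivalent; witness: a=-2, b=-2


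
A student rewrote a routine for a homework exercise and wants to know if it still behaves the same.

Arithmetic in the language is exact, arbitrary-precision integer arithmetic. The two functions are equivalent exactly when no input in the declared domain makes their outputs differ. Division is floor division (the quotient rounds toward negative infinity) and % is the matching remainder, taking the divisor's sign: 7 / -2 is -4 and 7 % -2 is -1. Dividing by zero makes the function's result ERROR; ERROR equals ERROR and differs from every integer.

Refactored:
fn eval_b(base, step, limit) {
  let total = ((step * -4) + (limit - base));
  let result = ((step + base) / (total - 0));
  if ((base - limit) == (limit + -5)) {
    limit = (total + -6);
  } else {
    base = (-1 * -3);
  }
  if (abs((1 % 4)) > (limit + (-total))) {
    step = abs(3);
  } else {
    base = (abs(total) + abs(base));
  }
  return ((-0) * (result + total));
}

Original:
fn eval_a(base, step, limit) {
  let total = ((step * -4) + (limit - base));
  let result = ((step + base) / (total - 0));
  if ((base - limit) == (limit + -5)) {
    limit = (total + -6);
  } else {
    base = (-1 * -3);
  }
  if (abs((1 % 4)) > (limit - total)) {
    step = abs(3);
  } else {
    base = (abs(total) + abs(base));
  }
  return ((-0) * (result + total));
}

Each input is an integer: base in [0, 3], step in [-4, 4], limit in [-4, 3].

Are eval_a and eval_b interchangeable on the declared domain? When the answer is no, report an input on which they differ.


Reading the diff, among the changes: arithmetic usage differs.
One worked example (base=2, step=3, limit=2) — eval_a: total := -12 | result := -1 | ((base - limit) == (limit + -5)): false | base := 3 | (abs((1 % 4)) > (limit - total)): false | base := 15 | result 0; eval_b: total := -12 | result := -1 | ((base - limit) == (limit + -5)): false | base := 3 | (abs((1 % 4)) > (limit + (-total))): false | base := 15 | result 0; agreement on 0.
Sweeping the whole domain (288 inputs) finds no disagreement.
verdict: equivalent
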